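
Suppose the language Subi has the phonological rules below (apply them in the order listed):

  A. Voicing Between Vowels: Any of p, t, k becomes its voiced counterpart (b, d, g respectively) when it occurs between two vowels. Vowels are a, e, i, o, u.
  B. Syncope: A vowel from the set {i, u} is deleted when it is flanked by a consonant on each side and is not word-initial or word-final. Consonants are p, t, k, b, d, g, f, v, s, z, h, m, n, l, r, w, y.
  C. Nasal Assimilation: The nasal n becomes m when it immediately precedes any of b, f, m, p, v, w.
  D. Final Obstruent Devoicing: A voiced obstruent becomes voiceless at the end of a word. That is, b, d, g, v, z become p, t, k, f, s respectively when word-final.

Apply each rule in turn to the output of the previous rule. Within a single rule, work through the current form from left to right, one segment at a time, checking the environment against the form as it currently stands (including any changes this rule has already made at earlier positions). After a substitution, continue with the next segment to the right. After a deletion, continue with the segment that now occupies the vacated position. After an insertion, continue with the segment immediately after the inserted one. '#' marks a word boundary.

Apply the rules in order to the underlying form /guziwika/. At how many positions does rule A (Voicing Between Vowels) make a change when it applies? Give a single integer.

A Voicing Between Vowels: [guziwika] → [guziwiga]
B Syncope: [guziwiga] → [gzwga]
C Nasal Assimilation: no change — [gzwga]
D Final Obstruent Devoicing: no change — [gzwga]
Rule A changed 1 position(s).

1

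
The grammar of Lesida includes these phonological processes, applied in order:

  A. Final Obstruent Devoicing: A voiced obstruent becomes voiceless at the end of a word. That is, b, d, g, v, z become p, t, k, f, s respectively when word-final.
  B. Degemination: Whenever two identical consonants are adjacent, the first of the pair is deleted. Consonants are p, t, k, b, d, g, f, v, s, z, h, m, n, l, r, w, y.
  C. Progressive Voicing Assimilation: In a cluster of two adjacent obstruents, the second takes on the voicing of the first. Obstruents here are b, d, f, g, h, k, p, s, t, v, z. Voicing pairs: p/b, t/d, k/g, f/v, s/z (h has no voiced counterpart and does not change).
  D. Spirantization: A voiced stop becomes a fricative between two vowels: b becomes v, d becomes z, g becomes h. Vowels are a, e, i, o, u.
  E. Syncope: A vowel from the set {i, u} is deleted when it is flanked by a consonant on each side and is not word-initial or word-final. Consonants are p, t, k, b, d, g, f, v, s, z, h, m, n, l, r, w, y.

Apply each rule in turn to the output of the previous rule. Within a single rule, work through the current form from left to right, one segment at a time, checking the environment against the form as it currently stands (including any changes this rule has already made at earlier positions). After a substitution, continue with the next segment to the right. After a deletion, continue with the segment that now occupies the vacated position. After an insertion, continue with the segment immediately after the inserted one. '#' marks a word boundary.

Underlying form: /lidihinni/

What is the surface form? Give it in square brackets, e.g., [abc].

A Final Obstruent Devoicing: no change — [lidihinni]
B Degemination: [lidihinni] → [lidihini]
C Progressive Voicing Assimilation: no change — [lidihini]
D Spirantization: [lidihini] → [lizihini]
E Syncope: [lizihini] → [lzhni]

[lzhni]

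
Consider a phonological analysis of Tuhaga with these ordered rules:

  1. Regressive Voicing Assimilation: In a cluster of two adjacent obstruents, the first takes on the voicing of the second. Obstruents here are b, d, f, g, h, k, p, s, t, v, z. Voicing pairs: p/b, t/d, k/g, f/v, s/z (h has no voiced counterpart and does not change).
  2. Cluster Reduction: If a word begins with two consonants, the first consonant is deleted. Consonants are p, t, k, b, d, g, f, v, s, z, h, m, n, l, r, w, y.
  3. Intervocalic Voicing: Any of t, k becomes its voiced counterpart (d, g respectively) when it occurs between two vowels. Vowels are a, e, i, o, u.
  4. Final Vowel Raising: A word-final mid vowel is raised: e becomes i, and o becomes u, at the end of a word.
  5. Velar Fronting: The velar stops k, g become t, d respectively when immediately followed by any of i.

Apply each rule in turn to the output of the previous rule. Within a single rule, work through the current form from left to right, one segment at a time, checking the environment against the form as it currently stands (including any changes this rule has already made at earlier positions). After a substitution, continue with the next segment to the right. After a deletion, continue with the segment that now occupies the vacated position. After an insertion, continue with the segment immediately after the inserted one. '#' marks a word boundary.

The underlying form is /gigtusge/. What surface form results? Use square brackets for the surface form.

1 Regressive Voicing Assimilation: [gigtusge] → [giktuzge]
2 Cluster Reduction: no change — [giktuzge]
3 Intervocalic Voicing: no change — [giktuzge]
4 Final Vowel Raising: [giktuzge] → [giktuzgi]
5 Velar Fronting: [giktuzgi] → [diktuzdi]

[diktuzdi]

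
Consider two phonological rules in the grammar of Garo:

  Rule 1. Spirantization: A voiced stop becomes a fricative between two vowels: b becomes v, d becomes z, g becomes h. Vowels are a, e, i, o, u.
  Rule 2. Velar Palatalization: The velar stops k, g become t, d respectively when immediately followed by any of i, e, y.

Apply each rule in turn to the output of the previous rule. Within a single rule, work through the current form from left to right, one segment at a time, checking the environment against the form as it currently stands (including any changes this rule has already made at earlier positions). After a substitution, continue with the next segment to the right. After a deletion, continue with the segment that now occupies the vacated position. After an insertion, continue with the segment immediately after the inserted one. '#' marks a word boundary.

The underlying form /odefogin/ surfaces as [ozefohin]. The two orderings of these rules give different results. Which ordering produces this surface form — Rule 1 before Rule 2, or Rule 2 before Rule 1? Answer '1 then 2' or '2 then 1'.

1 then 2

Order 1 then 2:
  1 Spirantization: [odefogin] → [ozefohin]
  2 Velar Palatalization: no change — [ozefohin]
  result: [ozefohin]
Order 2 then 1:
  2 Velar Palatalization: [odefogin] → [odefodin]
  1 Spirantization: [odefodin] → [ozefozin]
  result: [ozefozin]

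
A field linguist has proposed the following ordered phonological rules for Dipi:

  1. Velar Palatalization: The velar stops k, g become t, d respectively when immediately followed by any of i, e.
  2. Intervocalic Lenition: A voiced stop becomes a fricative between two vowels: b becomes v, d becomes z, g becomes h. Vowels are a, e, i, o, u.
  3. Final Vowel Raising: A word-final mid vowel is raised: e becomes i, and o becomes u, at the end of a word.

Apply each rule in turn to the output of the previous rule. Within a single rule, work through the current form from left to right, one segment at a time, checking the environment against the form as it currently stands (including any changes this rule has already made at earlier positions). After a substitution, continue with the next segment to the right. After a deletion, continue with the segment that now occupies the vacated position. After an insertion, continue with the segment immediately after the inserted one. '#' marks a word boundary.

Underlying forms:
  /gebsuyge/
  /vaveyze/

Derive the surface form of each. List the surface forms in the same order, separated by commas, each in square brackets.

/gebsuyge/:
  1 Velar Palatalization: [gebsuyge] → [debsuyde]
  2 Intervocalic Lenition: no change — [debsuyde]
  3 Final Vowel Raising: [debsuyde] → [debsuydi]
/vaveyze/:
  1 Velar Palatalization: no change — [vaveyze]
  2 Intervocalic Lenition: no change — [vaveyze]
  3 Final Vowel Raising: [vaveyze] → [vaveyzi]

[debsuydi], [vaveyzi]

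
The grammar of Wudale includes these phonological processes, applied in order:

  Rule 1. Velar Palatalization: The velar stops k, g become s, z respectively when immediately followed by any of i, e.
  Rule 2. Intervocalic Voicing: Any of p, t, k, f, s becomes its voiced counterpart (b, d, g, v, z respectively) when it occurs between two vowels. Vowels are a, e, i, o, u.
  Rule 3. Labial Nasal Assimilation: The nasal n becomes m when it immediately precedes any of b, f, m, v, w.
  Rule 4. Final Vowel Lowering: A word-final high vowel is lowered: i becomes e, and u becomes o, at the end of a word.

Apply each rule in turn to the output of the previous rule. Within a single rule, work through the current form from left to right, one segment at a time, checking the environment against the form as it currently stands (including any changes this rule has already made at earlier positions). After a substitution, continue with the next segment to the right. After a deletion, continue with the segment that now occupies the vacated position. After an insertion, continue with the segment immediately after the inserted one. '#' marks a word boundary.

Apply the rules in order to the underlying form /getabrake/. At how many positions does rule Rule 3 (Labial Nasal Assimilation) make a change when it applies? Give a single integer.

Rule 1 Velar Palatalization: [getabrake] → [zetabrase]
Rule 2 Intervocalic Voicing: [zetabrase] → [zedabraze]
Rule 3 Labial Nasal Assimilation: no change — [zedabraze]
Rule 4 Final Vowel Lowering: no change — [zedabraze]
Rule Rule 3 changed 0 position(s).

0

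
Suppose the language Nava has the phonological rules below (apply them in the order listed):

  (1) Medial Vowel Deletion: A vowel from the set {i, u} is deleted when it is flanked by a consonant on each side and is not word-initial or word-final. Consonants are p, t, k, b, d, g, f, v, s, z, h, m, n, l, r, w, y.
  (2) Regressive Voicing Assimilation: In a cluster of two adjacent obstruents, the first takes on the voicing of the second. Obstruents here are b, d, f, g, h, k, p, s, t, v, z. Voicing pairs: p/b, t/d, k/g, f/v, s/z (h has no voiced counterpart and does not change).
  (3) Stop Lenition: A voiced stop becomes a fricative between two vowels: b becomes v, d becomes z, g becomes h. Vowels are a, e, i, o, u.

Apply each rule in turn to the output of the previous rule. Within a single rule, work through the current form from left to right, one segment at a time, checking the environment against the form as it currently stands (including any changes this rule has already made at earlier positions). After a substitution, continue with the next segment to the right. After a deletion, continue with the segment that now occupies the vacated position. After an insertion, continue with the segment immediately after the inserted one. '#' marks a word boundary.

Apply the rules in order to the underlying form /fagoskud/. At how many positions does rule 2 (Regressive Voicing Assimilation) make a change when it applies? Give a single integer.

1

(1) Medial Vowel Deletion: [fagoskud] → [fagoskd]
(2) Regressive Voicing Assimilation: [fagoskd] → [fagosgd]
(3) Stop Lenition: [fagosgd] → [fahosgd]
Rule 2 changed 1 position(s).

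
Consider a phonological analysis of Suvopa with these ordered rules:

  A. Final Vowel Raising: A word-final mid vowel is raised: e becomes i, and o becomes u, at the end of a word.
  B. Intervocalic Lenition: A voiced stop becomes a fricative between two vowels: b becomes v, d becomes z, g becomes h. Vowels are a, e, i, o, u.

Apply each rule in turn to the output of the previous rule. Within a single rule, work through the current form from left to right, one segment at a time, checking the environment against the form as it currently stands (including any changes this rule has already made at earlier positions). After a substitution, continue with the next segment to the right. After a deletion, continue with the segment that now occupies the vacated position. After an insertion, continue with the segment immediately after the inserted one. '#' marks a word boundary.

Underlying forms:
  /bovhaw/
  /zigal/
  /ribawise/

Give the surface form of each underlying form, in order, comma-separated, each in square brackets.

/bovhaw/:
  A Final Vowel Raising: no change — [bovhaw]
  B Intervocalic Lenition: no change — [bovhaw]
/zigal/:
  A Final Vowel Raising: no change — [zigal]
  B Intervocalic Lenition: [zigal] → [zihal]
/ribawise/:
  A Final Vowel Raising: [ribawise] → [ribawisi]
  B Intervocalic Lenition: [ribawisi] → [rivawisi]

[bovhaw], [zihal], [rivawisi]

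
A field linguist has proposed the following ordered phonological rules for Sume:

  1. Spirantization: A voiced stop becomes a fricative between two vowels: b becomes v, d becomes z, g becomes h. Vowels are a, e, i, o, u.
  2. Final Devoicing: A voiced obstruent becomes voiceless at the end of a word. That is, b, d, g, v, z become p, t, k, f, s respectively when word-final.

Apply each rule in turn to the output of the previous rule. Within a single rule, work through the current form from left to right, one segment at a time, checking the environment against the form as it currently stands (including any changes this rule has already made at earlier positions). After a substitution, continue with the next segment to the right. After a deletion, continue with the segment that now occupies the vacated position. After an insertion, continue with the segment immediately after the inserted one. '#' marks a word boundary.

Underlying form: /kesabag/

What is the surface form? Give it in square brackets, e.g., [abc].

[kesavak]

1 Spirantization: [kesabag] → [kesavag]
2 Final Devoicing: [kesavag] → [kesavak]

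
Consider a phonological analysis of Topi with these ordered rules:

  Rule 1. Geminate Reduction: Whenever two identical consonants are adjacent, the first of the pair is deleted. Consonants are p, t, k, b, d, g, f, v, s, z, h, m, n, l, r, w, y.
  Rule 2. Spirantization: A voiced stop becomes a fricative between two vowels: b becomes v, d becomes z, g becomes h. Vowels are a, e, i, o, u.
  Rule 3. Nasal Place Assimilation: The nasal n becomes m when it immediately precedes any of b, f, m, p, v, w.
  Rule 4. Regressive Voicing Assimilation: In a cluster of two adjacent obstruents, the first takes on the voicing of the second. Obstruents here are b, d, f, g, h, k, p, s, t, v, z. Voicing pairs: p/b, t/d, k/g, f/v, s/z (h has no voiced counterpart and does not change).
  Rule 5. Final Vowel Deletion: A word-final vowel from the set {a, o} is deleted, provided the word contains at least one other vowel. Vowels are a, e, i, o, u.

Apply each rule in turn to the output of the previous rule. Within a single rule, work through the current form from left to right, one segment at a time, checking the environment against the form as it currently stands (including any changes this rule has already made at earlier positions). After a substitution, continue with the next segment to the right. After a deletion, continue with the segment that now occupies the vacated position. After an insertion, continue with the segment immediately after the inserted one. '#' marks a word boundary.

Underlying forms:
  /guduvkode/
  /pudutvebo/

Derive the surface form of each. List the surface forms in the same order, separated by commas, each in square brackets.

/guduvkode/:
  Rule 1 Geminate Reduction: no change — [guduvkode]
  Rule 2 Spirantization: [guduvkode] → [guzuvkoze]
  Rule 3 Nasal Place Assimilation: no change — [guzuvkoze]
  Rule 4 Regressive Voicing Assimilation: [guzuvkoze] → [guzufkoze]
  Rule 5 Final Vowel Deletion: no change — [guzufkoze]
/pudutvebo/:
  Rule 1 Geminate Reduction: no change — [pudutvebo]
  Rule 2 Spirantization: [pudutvebo] → [puzutvevo]
  Rule 3 Nasal Place Assimilation: no change — [puzutvevo]
  Rule 4 Regressive Voicing Assimilation: [puzutvevo] → [puzudvevo]
  Rule 5 Final Vowel Deletion: [puzudvevo] → [puzudvev]

[guzufkoze], [puzudvev]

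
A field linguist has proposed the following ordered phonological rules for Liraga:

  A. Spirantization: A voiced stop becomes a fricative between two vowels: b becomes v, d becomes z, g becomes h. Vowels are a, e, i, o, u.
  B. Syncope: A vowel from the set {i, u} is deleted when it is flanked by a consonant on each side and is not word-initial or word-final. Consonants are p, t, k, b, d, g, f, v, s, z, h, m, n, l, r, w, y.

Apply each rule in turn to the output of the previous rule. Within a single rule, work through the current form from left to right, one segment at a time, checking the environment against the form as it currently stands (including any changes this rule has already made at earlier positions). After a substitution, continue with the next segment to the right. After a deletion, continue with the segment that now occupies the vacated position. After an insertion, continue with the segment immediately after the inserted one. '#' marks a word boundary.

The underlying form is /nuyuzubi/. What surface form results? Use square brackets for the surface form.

[nyzvi]

A Spirantization: [nuyuzubi] → [nuyuzuvi]
B Syncope: [nuyuzuvi] → [nyzvi]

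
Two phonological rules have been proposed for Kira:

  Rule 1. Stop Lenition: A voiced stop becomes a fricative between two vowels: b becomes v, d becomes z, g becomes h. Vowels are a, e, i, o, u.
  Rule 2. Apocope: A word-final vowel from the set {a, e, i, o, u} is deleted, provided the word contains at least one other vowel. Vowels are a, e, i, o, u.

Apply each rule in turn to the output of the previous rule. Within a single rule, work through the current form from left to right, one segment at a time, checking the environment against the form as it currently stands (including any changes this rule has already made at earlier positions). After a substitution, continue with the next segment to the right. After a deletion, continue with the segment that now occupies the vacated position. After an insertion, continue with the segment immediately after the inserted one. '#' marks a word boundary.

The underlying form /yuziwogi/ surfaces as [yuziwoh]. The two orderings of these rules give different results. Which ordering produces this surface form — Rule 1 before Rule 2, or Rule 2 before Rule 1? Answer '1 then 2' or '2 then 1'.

1 then 2

Order 1 then 2:
  1 Stop Lenition: [yuziwogi] → [yuziwohi]
  2 Apocope: [yuziwohi] → [yuziwoh]
  result: [yuziwoh]
Order 2 then 1:
  2 Apocope: [yuziwogi] → [yuziwog]
  1 Stop Lenition: no change — [yuziwog]
  result: [yuziwog]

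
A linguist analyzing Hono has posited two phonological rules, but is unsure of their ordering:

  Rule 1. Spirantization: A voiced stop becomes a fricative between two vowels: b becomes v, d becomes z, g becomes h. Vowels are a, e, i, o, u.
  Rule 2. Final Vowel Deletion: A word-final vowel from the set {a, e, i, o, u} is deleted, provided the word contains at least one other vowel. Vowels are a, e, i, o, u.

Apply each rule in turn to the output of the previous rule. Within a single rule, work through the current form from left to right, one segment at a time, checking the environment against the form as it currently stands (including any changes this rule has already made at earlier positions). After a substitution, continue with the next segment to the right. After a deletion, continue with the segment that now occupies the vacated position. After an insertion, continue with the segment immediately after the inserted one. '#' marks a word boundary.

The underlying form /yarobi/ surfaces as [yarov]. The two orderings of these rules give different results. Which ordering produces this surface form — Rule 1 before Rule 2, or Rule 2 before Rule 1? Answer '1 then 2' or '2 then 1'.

Order 1 then 2:
  1 Spirantization: [yarobi] → [yarovi]
  2 Final Vowel Deletion: [yarovi] → [yarov]
  result: [yarov]
Order 2 then 1:
  2 Final Vowel Deletion: [yarobi] → [yarob]
  1 Spirantization: no change — [yarob]
  result: [yarob]

1 then 2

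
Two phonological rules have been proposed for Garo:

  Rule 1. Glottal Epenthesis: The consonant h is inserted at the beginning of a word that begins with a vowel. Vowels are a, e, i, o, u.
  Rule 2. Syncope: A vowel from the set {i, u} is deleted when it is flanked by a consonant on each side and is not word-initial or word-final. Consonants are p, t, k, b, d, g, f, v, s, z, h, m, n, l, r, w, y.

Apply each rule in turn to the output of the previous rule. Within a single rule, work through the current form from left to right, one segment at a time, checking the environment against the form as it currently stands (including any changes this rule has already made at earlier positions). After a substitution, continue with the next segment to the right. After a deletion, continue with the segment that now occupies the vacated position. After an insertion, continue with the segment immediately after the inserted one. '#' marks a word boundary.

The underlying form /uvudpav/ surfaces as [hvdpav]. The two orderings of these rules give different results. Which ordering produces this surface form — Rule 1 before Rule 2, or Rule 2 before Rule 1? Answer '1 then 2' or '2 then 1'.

1 then 2

Order 1 then 2:
  1 Glottal Epenthesis: [uvudpav] → [huvudpav]
  2 Syncope: [huvudpav] → [hvdpav]
  result: [hvdpav]
Order 2 then 1:
  2 Syncope: [uvudpav] → [uvdpav]
  1 Glottal Epenthesis: [uvdpav] → [huvdpav]
  result: [huvdpav]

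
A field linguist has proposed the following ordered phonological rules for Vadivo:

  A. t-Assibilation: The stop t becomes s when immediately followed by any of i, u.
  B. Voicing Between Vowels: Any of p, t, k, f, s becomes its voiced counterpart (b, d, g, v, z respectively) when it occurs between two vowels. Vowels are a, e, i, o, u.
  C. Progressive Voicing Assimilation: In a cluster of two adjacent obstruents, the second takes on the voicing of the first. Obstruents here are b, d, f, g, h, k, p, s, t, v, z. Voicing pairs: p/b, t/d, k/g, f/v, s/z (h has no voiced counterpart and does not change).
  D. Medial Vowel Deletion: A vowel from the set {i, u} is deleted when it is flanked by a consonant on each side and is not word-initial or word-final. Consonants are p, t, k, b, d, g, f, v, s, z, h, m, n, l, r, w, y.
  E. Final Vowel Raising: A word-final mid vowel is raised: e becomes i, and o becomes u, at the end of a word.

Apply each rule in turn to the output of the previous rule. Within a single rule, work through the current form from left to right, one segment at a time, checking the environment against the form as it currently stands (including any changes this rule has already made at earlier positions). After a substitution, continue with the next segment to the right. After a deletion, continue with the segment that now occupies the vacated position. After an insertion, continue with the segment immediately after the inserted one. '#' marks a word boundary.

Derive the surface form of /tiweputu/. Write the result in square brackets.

A t-Assibilation: [tiweputu] → [siwepusu]
B Voicing Between Vowels: [siwepusu] → [siwebuzu]
C Progressive Voicing Assimilation: no change — [siwebuzu]
D Medial Vowel Deletion: [siwebuzu] → [swebzu]
E Final Vowel Raising: no change — [swebzu]

[swebzu]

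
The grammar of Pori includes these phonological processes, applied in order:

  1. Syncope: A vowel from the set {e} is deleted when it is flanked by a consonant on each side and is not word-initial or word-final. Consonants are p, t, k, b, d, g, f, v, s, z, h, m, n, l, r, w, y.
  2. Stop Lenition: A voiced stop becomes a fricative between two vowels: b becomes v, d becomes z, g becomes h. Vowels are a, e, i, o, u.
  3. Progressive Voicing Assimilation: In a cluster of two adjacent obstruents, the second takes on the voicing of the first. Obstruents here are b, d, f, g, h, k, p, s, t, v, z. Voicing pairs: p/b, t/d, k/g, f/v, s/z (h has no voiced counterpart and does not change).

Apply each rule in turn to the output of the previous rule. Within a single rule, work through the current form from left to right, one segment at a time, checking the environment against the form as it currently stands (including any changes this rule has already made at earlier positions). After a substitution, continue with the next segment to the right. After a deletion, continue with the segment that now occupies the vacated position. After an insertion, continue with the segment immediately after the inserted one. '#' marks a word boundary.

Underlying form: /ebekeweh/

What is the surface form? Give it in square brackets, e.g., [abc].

[ebgwh]

1 Syncope: [ebekeweh] → [ebkwh]
2 Stop Lenition: no change — [ebkwh]
3 Progressive Voicing Assimilation: [ebkwh] → [ebgwh]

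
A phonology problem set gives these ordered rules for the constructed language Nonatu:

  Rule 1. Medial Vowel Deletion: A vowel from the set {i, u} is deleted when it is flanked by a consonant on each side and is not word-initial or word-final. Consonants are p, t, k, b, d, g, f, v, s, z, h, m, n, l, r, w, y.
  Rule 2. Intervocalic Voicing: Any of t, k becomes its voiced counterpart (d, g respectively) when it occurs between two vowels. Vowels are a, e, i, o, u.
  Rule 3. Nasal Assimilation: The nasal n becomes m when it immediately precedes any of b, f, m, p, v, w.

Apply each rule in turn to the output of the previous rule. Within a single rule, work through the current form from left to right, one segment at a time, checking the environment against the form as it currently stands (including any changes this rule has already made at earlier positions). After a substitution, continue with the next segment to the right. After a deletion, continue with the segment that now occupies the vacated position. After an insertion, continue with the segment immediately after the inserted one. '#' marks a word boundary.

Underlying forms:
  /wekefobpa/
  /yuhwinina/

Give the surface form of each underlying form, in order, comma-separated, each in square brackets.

[wegefobpa], [yhwnna]

/wekefobpa/:
  Rule 1 Medial Vowel Deletion: no change — [wekefobpa]
  Rule 2 Intervocalic Voicing: [wekefobpa] → [wegefobpa]
  Rule 3 Nasal Assimilation: no change — [wegefobpa]
/yuhwinina/:
  Rule 1 Medial Vowel Deletion: [yuhwinina] → [yhwnna]
  Rule 2 Intervocalic Voicing: no change — [yhwnna]
  Rule 3 Nasal Assimilation: no change — [yhwnna]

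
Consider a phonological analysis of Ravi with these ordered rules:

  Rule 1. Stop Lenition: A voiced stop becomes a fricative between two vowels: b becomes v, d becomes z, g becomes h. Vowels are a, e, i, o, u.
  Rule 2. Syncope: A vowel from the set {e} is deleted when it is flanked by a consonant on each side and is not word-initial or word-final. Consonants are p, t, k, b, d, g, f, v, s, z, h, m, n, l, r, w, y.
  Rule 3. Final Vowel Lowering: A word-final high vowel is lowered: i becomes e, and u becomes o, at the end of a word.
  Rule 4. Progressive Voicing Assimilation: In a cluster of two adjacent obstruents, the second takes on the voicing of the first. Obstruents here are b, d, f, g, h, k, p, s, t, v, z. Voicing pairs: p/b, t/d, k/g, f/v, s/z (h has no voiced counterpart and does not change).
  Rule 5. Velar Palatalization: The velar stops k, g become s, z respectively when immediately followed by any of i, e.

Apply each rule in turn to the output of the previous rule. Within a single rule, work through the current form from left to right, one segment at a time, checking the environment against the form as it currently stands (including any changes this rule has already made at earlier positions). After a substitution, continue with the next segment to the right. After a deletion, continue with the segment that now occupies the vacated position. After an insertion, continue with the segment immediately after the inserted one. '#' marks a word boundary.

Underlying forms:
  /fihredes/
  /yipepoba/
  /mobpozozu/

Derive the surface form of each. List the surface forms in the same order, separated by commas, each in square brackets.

[fihrzz], [yippova], [mobbozozo]

/fihredes/:
  Rule 1 Stop Lenition: [fihredes] → [fihrezes]
  Rule 2 Syncope: [fihrezes] → [fihrzs]
  Rule 3 Final Vowel Lowering: no change — [fihrzs]
  Rule 4 Progressive Voicing Assimilation: [fihrzs] → [fihrzz]
  Rule 5 Velar Palatalization: no change — [fihrzz]
/yipepoba/:
  Rule 1 Stop Lenition: [yipepoba] → [yipepova]
  Rule 2 Syncope: [yipepova] → [yippova]
  Rule 3 Final Vowel Lowering: no change — [yippova]
  Rule 4 Progressive Voicing Assimilation: no change — [yippova]
  Rule 5 Velar Palatalization: no change — [yippova]
/mobpozozu/:
  Rule 1 Stop Lenition: no change — [mobpozozu]
  Rule 2 Syncope: no change — [mobpozozu]
  Rule 3 Final Vowel Lowering: [mobpozozu] → [mobpozozo]
  Rule 4 Progressive Voicing Assimilation: [mobpozozo] → [mobbozozo]
  Rule 5 Velar Palatalization: no change — [mobbozozo]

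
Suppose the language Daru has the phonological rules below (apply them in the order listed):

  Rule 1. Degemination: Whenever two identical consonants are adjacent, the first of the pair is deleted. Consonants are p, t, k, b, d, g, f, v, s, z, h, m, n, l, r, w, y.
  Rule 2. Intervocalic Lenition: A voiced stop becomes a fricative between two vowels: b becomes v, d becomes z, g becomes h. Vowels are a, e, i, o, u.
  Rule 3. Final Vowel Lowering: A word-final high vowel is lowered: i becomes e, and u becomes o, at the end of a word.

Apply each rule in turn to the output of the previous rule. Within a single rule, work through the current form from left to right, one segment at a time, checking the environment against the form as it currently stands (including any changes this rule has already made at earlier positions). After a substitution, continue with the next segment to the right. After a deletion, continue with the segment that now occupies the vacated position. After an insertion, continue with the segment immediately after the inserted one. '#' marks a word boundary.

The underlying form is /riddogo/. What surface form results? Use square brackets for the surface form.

[rizoho]

Rule 1 Degemination: [riddogo] → [ridogo]
Rule 2 Intervocalic Lenition: [ridogo] → [rizoho]
Rule 3 Final Vowel Lowering: no change — [rizoho]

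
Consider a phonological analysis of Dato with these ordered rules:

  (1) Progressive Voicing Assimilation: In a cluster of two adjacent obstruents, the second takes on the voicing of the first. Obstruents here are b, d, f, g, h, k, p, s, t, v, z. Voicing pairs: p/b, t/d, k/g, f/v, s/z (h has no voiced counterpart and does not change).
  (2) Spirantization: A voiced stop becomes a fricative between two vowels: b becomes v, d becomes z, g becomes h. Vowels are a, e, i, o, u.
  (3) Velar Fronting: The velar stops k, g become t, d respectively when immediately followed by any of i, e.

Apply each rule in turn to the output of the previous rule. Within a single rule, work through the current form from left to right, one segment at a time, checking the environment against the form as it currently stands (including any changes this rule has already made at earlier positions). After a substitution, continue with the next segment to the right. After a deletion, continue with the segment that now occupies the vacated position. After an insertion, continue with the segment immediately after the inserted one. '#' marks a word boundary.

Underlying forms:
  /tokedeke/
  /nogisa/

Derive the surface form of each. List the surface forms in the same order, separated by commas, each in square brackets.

/tokedeke/:
  (1) Progressive Voicing Assimilation: no change — [tokedeke]
  (2) Spirantization: [tokedeke] → [tokezeke]
  (3) Velar Fronting: [tokezeke] → [totezete]
/nogisa/:
  (1) Progressive Voicing Assimilation: no change — [nogisa]
  (2) Spirantization: [nogisa] → [nohisa]
  (3) Velar Fronting: no change — [nohisa]

[totezete], [nohisa]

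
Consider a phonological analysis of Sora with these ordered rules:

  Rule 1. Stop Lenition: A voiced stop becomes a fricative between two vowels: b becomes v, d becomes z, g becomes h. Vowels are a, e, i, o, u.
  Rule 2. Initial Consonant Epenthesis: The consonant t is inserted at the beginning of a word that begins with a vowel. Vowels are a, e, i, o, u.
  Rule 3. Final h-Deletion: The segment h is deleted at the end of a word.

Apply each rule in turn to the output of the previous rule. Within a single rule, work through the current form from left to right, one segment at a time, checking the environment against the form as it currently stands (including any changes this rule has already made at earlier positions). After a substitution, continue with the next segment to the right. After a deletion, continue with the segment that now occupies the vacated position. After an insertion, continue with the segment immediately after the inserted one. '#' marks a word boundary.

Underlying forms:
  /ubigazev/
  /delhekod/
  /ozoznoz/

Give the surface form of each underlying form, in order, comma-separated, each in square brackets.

/ubigazev/:
  Rule 1 Stop Lenition: [ubigazev] → [uvihazev]
  Rule 2 Initial Consonant Epenthesis: [uvihazev] → [tuvihazev]
  Rule 3 Final h-Deletion: no change — [tuvihazev]
/delhekod/:
  Rule 1 Stop Lenition: no change — [delhekod]
  Rule 2 Initial Consonant Epenthesis: no change — [delhekod]
  Rule 3 Final h-Deletion: no change — [delhekod]
/ozoznoz/:
  Rule 1 Stop Lenition: no change — [ozoznoz]
  Rule 2 Initial Consonant Epenthesis: [ozoznoz] → [tozoznoz]
  Rule 3 Final h-Deletion: no change — [tozoznoz]

[tuvihazev], [delhekod], [tozoznoz]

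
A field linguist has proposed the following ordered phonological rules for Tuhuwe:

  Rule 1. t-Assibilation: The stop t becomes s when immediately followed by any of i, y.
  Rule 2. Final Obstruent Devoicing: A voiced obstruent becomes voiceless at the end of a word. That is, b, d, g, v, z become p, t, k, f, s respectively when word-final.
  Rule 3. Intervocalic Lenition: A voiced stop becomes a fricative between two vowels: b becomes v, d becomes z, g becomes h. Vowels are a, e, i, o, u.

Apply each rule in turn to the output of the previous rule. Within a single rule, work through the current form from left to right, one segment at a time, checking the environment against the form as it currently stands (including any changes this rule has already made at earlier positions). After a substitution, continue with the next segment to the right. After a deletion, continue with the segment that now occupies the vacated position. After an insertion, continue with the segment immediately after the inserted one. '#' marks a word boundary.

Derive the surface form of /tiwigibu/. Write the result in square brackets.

[siwihivu]

Rule 1 t-Assibilation: [tiwigibu] → [siwigibu]
Rule 2 Final Obstruent Devoicing: no change — [siwigibu]
Rule 3 Intervocalic Lenition: [siwigibu] → [siwihivu]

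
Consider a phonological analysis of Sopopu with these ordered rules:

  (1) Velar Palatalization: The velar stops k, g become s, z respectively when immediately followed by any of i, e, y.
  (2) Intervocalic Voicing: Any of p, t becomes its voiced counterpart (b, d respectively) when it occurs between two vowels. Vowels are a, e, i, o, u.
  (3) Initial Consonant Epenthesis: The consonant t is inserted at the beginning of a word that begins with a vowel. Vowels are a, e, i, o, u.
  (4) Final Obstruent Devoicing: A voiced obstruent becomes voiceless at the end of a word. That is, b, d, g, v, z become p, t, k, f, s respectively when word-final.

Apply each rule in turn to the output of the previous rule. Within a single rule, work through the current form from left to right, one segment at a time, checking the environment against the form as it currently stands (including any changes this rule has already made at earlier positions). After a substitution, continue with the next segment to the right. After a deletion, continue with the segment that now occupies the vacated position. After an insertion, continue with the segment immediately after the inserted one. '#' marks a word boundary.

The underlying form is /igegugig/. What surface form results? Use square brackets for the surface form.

(1) Velar Palatalization: [igegugig] → [izeguzig]
(2) Intervocalic Voicing: no change — [izeguzig]
(3) Initial Consonant Epenthesis: [izeguzig] → [tizeguzig]
(4) Final Obstruent Devoicing: [tizeguzig] → [tizeguzik]

[tizeguzik]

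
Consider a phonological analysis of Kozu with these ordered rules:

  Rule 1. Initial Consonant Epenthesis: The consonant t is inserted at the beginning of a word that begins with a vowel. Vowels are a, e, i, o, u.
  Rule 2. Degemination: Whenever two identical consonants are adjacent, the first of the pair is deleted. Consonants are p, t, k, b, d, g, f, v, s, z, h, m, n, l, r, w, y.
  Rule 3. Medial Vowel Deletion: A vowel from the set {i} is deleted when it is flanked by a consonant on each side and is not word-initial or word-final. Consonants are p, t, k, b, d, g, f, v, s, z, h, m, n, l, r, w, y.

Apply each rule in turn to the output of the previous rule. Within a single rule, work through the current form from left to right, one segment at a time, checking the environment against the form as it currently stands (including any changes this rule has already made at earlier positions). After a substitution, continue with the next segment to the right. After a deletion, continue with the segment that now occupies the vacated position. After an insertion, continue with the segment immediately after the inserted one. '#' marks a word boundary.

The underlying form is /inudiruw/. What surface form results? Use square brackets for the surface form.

[tnudruw]

Rule 1 Initial Consonant Epenthesis: [inudiruw] → [tinudiruw]
Rule 2 Degemination: no change — [tinudiruw]
Rule 3 Medial Vowel Deletion: [tinudiruw] → [tnudruw]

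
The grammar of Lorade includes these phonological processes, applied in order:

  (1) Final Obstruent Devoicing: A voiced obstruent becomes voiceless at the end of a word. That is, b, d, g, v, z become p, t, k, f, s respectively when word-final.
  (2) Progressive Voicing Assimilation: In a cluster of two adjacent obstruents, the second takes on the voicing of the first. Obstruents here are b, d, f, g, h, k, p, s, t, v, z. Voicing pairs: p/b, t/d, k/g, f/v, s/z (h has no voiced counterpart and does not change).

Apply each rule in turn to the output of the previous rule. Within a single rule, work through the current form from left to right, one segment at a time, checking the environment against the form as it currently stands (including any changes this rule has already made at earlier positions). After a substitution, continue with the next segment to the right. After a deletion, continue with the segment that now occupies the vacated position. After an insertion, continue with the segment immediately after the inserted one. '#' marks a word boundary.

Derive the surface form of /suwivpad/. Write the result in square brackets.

(1) Final Obstruent Devoicing: [suwivpad] → [suwivpat]
(2) Progressive Voicing Assimilation: [suwivpat] → [suwivbat]

[suwivbat]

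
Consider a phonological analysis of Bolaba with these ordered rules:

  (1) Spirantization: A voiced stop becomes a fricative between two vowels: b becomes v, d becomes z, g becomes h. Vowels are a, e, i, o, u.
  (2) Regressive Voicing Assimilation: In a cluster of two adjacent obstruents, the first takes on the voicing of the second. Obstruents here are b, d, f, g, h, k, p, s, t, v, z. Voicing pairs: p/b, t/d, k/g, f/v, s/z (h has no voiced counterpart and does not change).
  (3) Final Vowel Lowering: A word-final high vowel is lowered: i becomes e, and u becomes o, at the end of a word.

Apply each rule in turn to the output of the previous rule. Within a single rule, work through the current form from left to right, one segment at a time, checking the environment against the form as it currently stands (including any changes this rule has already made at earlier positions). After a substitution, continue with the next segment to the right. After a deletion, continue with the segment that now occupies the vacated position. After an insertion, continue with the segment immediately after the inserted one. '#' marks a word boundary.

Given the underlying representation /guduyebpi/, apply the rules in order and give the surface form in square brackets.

[guzuyeppe]

(1) Spirantization: [guduyebpi] → [guzuyebpi]
(2) Regressive Voicing Assimilation: [guzuyebpi] → [guzuyeppi]
(3) Final Vowel Lowering: [guzuyeppi] → [guzuyeppe]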